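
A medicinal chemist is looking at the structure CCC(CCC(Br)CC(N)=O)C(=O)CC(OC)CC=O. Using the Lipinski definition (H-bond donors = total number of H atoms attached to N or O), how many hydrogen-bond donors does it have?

Donors: find every N or O and count the H atoms it carries.
  atom 10 (N): bond orders sum to 1 → 2 H
  atom 11 (O): bond orders sum to 2 → 0 H
  atom 13 (O): bond orders sum to 2 → 0 H
  atom 16 (O): bond orders sum to 2 → 0 H
  atom 20 (O): bond orders sum to 2 → 0 H
Lipinski HBD = 2.

2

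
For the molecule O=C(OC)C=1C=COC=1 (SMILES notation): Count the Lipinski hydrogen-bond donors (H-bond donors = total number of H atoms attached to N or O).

Donors: find every N or O and count the H atoms it carries.
  atom 1 (O): bond orders sum to 2 → 0 H
  atom 3 (O): bond orders sum to 2 → 0 H
  atom 8 (O): bond orders sum to 2 → 0 H
Lipinski HBD = 0.

0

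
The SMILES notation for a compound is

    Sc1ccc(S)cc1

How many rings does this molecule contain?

In SMILES, each pair of matching ring-closure digits denotes one ring-closing bond; the number of such bonds equals the number of independent rings.
Ring-closure bonds here: 1.

1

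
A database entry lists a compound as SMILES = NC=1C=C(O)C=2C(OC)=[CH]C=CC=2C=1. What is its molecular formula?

Walk through each heavy atom and fill implicit hydrogens from standard valence (C 4, N 3, O 2, S 2, halogen 1):
  atom 1: N, bond orders sum to 1 (valence 3) → 2 H
  atom 2: C, bond orders sum to 4 (valence 4) → 0 H
  atom 3: C, bond orders sum to 3 (valence 4) → 1 H
  atom 4: C, bond orders sum to 4 (valence 4) → 0 H
  atom 5: O, bond orders sum to 1 (valence 2) → 1 H
  atom 6: C, bond orders sum to 4 (valence 4) → 0 H
  atom 7: C, bond orders sum to 4 (valence 4) → 0 H
  atom 8: O, bond orders sum to 2 (valence 2) → 0 H
  atom 9: C, bond orders sum to 1 (valence 4) → 3 H
  atom 10: C with explicit H count 1
  atom 11: C, bond orders sum to 3 (valence 4) → 1 H
  atom 12: C, bond orders sum to 3 (valence 4) → 1 H
  atom 13: C, bond orders sum to 4 (valence 4) → 0 H
  atom 14: C, bond orders sum to 3 (valence 4) → 1 H
Totals → C:11, H:11, N:1, O:2.

C11H11NO2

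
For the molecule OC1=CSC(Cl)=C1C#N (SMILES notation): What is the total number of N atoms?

1

Scan the SMILES for N atoms (remember two-letter symbols like Cl and Br are single atoms).
Nitrogen count: 1.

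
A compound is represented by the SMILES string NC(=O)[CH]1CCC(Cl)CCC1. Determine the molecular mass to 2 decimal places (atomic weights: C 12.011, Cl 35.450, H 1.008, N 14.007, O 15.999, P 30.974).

175.66 g/mol

First, the molecular formula is C8H14ClNO (counting implicit H from valence).
  C: 8 × 12.011 = 96.088
  Cl: 1 × 35.450 = 35.450
  H: 14 × 1.008 = 14.112
  N: 1 × 14.007 = 14.007
  O: 1 × 15.999 = 15.999
Sum: 8×12.011 + 1×35.450 + 14×1.008 + 1×14.007 + 1×15.999 = 175.656 → 175.66 g/mol.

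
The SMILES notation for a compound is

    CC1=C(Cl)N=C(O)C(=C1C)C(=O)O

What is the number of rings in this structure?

In SMILES, each pair of matching ring-closure digits denotes one ring-closing bond; the number of such bonds equals the number of independent rings.
Ring-closure bonds here: 1.

1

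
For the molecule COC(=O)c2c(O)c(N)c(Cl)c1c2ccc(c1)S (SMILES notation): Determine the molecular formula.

C12H10ClNO3S

Walk through each heavy atom and fill implicit hydrogens from standard valence (C 4, N 3, O 2, S 2, halogen 1); for lowercase aromatic atoms, an aromatic c carries 1 H when it has two neighbours and 0 H with three, and aromatic n carries 0 H:
  atom 1: C, bond orders sum to 1 (valence 4) → 3 H
  atom 2: O, bond orders sum to 2 (valence 2) → 0 H
  atom 3: C, bond orders sum to 4 (valence 4) → 0 H
  atom 4: O, bond orders sum to 2 (valence 2) → 0 H
  atom 5: aromatic c, 3 neighbours → 0 H
  atom 6: aromatic c, 3 neighbours → 0 H
  atom 7: O, bond orders sum to 1 (valence 2) → 1 H
  atom 8: aromatic c, 3 neighbours → 0 H
  atom 9: N, bond orders sum to 1 (valence 3) → 2 H
  atom 10: aromatic c, 3 neighbours → 0 H
  atom 11: Cl (halogen, monovalent) → 0 H
  atom 12: aromatic c, 3 neighbours → 0 H
  atom 13: aromatic c, 3 neighbours → 0 H
  atom 14: aromatic c, 2 neighbours → 1 H
  atom 15: aromatic c, 2 neighbours → 1 H
  atom 16: aromatic c, 3 neighbours → 0 H
  atom 17: aromatic c, 2 neighbours → 1 H
  atom 18: S, bond orders sum to 1 (valence 2) → 1 H
Totals → C:12, H:10, Cl:1, N:1, O:3, S:1.
In Hill order: C12H10ClNO3S.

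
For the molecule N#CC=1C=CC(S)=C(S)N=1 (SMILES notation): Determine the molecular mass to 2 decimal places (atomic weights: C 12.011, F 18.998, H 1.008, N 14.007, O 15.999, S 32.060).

168.23 g/mol

First, the molecular formula is C6H4N2S2 (counting implicit H from valence).
  C: 6 × 12.011 = 72.066
  H: 4 × 1.008 = 4.032
  N: 2 × 14.007 = 28.014
  S: 2 × 32.060 = 64.120
Sum: 6×12.011 + 4×1.008 + 2×14.007 + 2×32.060 = 168.232 → 168.23 g/mol.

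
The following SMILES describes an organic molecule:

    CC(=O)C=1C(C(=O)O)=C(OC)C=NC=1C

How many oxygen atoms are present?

Scan the SMILES for O atoms (remember two-letter symbols like Cl and Br are single atoms).
Oxygen count: 4.

4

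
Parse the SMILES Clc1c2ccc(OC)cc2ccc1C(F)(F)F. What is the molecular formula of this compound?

Walk through each heavy atom and fill implicit hydrogens from standard valence (C 4, N 3, O 2, S 2, halogen 1); for lowercase aromatic atoms, an aromatic c carries 1 H when it has two neighbours and 0 H with three, and aromatic n carries 0 H:
  atom 1: Cl (halogen, monovalent) → 0 H
  atom 2: aromatic c, 3 neighbours → 0 H
  atom 3: aromatic c, 3 neighbours → 0 H
  atom 4: aromatic c, 2 neighbours → 1 H
  atom 5: aromatic c, 2 neighbours → 1 H
  atom 6: aromatic c, 3 neighbours → 0 H
  atom 7: O, bond orders sum to 2 (valence 2) → 0 H
  atom 8: C, bond orders sum to 1 (valence 4) → 3 H
  atom 9: aromatic c, 2 neighbours → 1 H
  atom 10: aromatic c, 3 neighbours → 0 H
  atom 11: aromatic c, 2 neighbours → 1 H
  atom 12: aromatic c, 2 neighbours → 1 H
  atom 13: aromatic c, 3 neighbours → 0 H
  atom 14: C, bond orders sum to 4 (valence 4) → 0 H
  atom 15: F (halogen, monovalent) → 0 H
  atom 16: F (halogen, monovalent) → 0 H
  atom 17: F (halogen, monovalent) → 0 H
Totals → C:12, H:8, Cl:1, F:3, O:1.
In Hill order: C12H8ClF3O.

C12H8ClF3O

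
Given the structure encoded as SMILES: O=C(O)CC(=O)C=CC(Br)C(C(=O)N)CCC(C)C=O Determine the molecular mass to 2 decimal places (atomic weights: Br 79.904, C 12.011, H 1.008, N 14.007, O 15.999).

348.19 g/mol

First, the molecular formula is C13H18BrNO5 (counting implicit H from valence).
  Br: 1 × 79.904 = 79.904
  C: 13 × 12.011 = 156.143
  H: 18 × 1.008 = 18.144
  N: 1 × 14.007 = 14.007
  O: 5 × 15.999 = 79.995
Sum: 1×79.904 + 13×12.011 + 18×1.008 + 1×14.007 + 5×15.999 = 348.193 → 348.19 g/mol.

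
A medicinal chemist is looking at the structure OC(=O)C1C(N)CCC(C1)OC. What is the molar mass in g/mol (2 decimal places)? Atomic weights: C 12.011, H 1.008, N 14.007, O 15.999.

First, the molecular formula is C8H15NO3 (counting implicit H from valence).
  C: 8 × 12.011 = 96.088
  H: 15 × 1.008 = 15.120
  N: 1 × 14.007 = 14.007
  O: 3 × 15.999 = 47.997
Sum: 8×12.011 + 15×1.008 + 1×14.007 + 3×15.999 = 173.212 → 173.21 g/mol.

173.21 g/mol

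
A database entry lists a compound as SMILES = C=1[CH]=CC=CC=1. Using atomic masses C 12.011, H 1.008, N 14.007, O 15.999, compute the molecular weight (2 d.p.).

First, the molecular formula is C6H6 (counting implicit H from valence).
  C: 6 × 12.011 = 72.066
  H: 6 × 1.008 = 6.048
Sum: 6×12.011 + 6×1.008 = 78.114 → 78.11 g/mol.

78.11 g/mol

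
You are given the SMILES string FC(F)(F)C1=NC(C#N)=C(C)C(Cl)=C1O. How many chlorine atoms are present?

1

Scan the SMILES for Cl atoms (remember two-letter symbols like Cl and Br are single atoms).
Chlorine count: 1.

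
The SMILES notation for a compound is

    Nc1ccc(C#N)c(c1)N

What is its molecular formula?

Walk through each heavy atom and fill implicit hydrogens from standard valence (C 4, N 3, O 2, S 2, halogen 1); for lowercase aromatic atoms, an aromatic c carries 1 H when it has two neighbours and 0 H with three, and aromatic n carries 0 H:
  atom 1: N, bond orders sum to 1 (valence 3) → 2 H
  atom 2: aromatic c, 3 neighbours → 0 H
  atom 3: aromatic c, 2 neighbours → 1 H
  atom 4: aromatic c, 2 neighbours → 1 H
  atom 5: aromatic c, 3 neighbours → 0 H
  atom 6: C, bond orders sum to 4 (valence 4) → 0 H
  atom 7: N, bond orders sum to 3 (valence 3) → 0 H
  atom 8: aromatic c, 3 neighbours → 0 H
  atom 9: aromatic c, 2 neighbours → 1 H
  atom 10: N, bond orders sum to 1 (valence 3) → 2 H
Totals → C:7, H:7, N:3.
In Hill order: C7H7N3.

C7H7N3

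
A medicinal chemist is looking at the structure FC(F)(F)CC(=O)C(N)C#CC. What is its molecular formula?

C7H8F3NO

Walk through each heavy atom and fill implicit hydrogens from standard valence (C 4, N 3, O 2, S 2, halogen 1):
  atom 1: F (halogen, monovalent) → 0 H
  atom 2: C, bond orders sum to 4 (valence 4) → 0 H
  atom 3: F (halogen, monovalent) → 0 H
  atom 4: F (halogen, monovalent) → 0 H
  atom 5: C, bond orders sum to 2 (valence 4) → 2 H
  atom 6: C, bond orders sum to 4 (valence 4) → 0 H
  atom 7: O, bond orders sum to 2 (valence 2) → 0 H
  atom 8: C, bond orders sum to 3 (valence 4) → 1 H
  atom 9: N, bond orders sum to 1 (valence 3) → 2 H
  atom 10: C, bond orders sum to 4 (valence 4) → 0 H
  atom 11: C, bond orders sum to 4 (valence 4) → 0 H
  atom 12: C, bond orders sum to 1 (valence 4) → 3 H
Totals → C:7, H:8, F:3, N:1, O:1.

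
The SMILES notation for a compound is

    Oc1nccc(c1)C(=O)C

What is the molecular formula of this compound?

C7H7NO2

Walk through each heavy atom and fill implicit hydrogens from standard valence (C 4, N 3, O 2, S 2, halogen 1); for lowercase aromatic atoms, an aromatic c carries 1 H when it has two neighbours and 0 H with three, and aromatic n carries 0 H:
  atom 1: O, bond orders sum to 1 (valence 2) → 1 H
  atom 2: aromatic c, 3 neighbours → 0 H
  atom 3: aromatic n, 2 neighbours → 0 H
  atom 4: aromatic c, 2 neighbours → 1 H
  atom 5: aromatic c, 2 neighbours → 1 H
  atom 6: aromatic c, 3 neighbours → 0 H
  atom 7: aromatic c, 2 neighbours → 1 H
  atom 8: C, bond orders sum to 4 (valence 4) → 0 H
  atom 9: O, bond orders sum to 2 (valence 2) → 0 H
  atom 10: C, bond orders sum to 1 (valence 4) → 3 H
Totals → C:7, H:7, N:1, O:2.
In Hill order: C7H7NO2.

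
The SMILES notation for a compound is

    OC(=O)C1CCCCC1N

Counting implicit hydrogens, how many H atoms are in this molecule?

13

Walk through each heavy atom and fill implicit hydrogens from standard valence (C 4, N 3, O 2, S 2, halogen 1):
  atom 1: O, bond orders sum to 1 (valence 2) → 1 H
  atom 2: C, bond orders sum to 4 (valence 4) → 0 H
  atom 3: O, bond orders sum to 2 (valence 2) → 0 H
  atom 4: C, bond orders sum to 3 (valence 4) → 1 H
  atom 5: C, bond orders sum to 2 (valence 4) → 2 H
  atom 6: C, bond orders sum to 2 (valence 4) → 2 H
  atom 7: C, bond orders sum to 2 (valence 4) → 2 H
  atom 8: C, bond orders sum to 2 (valence 4) → 2 H
  atom 9: C, bond orders sum to 3 (valence 4) → 1 H
  atom 10: N, bond orders sum to 1 (valence 3) → 2 H
Total hydrogens: 13.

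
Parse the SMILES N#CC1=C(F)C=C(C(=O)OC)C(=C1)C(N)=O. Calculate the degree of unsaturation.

8

Degree of unsaturation = (number of rings) + (number of π bonds).
Ring closures in the SMILES: 1.
π bonds: 5 double bonds (each 1 DoU), 1 triple bond (each 2 DoU) → 7 DoU from unsaturation.
Total DoU = 1 + 7 = 8.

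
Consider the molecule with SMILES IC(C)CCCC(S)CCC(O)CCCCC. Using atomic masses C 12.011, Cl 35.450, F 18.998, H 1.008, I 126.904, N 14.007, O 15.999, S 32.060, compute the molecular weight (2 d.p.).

First, the molecular formula is C14H29IOS (counting implicit H from valence).
  C: 14 × 12.011 = 168.154
  H: 29 × 1.008 = 29.232
  I: 1 × 126.904 = 126.904
  O: 1 × 15.999 = 15.999
  S: 1 × 32.060 = 32.060
Sum: 14×12.011 + 29×1.008 + 1×126.904 + 1×15.999 + 1×32.060 = 372.349 → 372.35 g/mol.

372.35 g/mol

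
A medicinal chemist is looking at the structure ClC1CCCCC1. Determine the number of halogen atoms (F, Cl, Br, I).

1

Halogen atoms appear at heavy-atom position 1 (1×Cl).
Halogen count: 1.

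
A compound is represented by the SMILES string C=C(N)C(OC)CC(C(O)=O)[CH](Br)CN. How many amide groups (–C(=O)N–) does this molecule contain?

Scan the SMILES for the amide motif — none present.
Groups that are present: 1 alkene, 1 carboxylic acid, 1 ether, 2 primary amine.

0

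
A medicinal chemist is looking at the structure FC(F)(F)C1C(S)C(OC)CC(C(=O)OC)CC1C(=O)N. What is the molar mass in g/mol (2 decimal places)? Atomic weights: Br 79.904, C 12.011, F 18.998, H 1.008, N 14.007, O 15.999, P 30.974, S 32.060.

First, the molecular formula is C12H18F3NO4S (counting implicit H from valence).
  C: 12 × 12.011 = 144.132
  F: 3 × 18.998 = 56.994
  H: 18 × 1.008 = 18.144
  N: 1 × 14.007 = 14.007
  O: 4 × 15.999 = 63.996
  S: 1 × 32.060 = 32.060
Sum: 12×12.011 + 3×18.998 + 18×1.008 + 1×14.007 + 4×15.999 + 1×32.060 = 329.333 → 329.33 g/mol.

329.33 g/mol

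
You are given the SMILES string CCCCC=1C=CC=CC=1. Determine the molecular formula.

C10H14

Walk through each heavy atom and fill implicit hydrogens from standard valence (C 4, N 3, O 2, S 2, halogen 1):
  atom 1: C, bond orders sum to 1 (valence 4) → 3 H
  atom 2: C, bond orders sum to 2 (valence 4) → 2 H
  atom 3: C, bond orders sum to 2 (valence 4) → 2 H
  atom 4: C, bond orders sum to 2 (valence 4) → 2 H
  atom 5: C, bond orders sum to 4 (valence 4) → 0 H
  atom 6: C, bond orders sum to 3 (valence 4) → 1 H
  atom 7: C, bond orders sum to 3 (valence 4) → 1 H
  atom 8: C, bond orders sum to 3 (valence 4) → 1 H
  atom 9: C, bond orders sum to 3 (valence 4) → 1 H
  atom 10: C, bond orders sum to 3 (valence 4) → 1 H
Totals → C:10, H:14.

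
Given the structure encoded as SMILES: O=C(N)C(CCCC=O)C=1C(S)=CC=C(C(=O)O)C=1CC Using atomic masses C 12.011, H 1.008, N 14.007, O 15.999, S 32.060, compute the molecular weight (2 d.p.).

309.38 g/mol

First, the molecular formula is C15H19NO4S (counting implicit H from valence).
  C: 15 × 12.011 = 180.165
  H: 19 × 1.008 = 19.152
  N: 1 × 14.007 = 14.007
  O: 4 × 15.999 = 63.996
  S: 1 × 32.060 = 32.060
Sum: 15×12.011 + 19×1.008 + 1×14.007 + 4×15.999 + 1×32.060 = 309.380 → 309.38 g/mol.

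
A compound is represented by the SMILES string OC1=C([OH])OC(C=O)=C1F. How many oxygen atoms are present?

4

Scan the SMILES for O atoms (remember two-letter symbols like Cl and Br are single atoms).
Oxygen count: 4.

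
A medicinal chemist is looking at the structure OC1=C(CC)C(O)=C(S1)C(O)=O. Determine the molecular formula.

C7H8O4S

Walk through each heavy atom and fill implicit hydrogens from standard valence (C 4, N 3, O 2, S 2, halogen 1):
  atom 1: O, bond orders sum to 1 (valence 2) → 1 H
  atom 2: C, bond orders sum to 4 (valence 4) → 0 H
  atom 3: C, bond orders sum to 4 (valence 4) → 0 H
  atom 4: C, bond orders sum to 2 (valence 4) → 2 H
  atom 5: C, bond orders sum to 1 (valence 4) → 3 H
  atom 6: C, bond orders sum to 4 (valence 4) → 0 H
  atom 7: O, bond orders sum to 1 (valence 2) → 1 H
  atom 8: C, bond orders sum to 4 (valence 4) → 0 H
  atom 9: S, bond orders sum to 2 (valence 2) → 0 H
  atom 10: C, bond orders sum to 4 (valence 4) → 0 H
  atom 11: O, bond orders sum to 1 (valence 2) → 1 H
  atom 12: O, bond orders sum to 2 (valence 2) → 0 H
Totals → C:7, H:8, O:4, S:1.
In Hill order: C7H8O4S.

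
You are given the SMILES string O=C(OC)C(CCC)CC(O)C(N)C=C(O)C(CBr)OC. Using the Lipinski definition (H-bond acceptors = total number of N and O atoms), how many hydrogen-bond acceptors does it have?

N atoms: 1; O atoms: 5.
Lipinski HBA = 1 + 5 = 6.

6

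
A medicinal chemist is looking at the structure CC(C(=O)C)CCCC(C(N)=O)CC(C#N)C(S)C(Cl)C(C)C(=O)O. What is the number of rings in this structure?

0

In SMILES, each pair of matching ring-closure digits denotes one ring-closing bond; the number of such bonds equals the number of independent rings.
Ring-closure bonds here: 0.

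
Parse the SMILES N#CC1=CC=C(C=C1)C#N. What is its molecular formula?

Walk through each heavy atom and fill implicit hydrogens from standard valence (C 4, N 3, O 2, S 2, halogen 1):
  atom 1: N, bond orders sum to 3 (valence 3) → 0 H
  atom 2: C, bond orders sum to 4 (valence 4) → 0 H
  atom 3: C, bond orders sum to 4 (valence 4) → 0 H
  atom 4: C, bond orders sum to 3 (valence 4) → 1 H
  atom 5: C, bond orders sum to 3 (valence 4) → 1 H
  atom 6: C, bond orders sum to 4 (valence 4) → 0 H
  atom 7: C, bond orders sum to 3 (valence 4) → 1 H
  atom 8: C, bond orders sum to 3 (valence 4) → 1 H
  atom 9: C, bond orders sum to 4 (valence 4) → 0 H
  atom 10: N, bond orders sum to 3 (valence 3) → 0 H
Totals → C:8, H:4, N:2.

C8H4N2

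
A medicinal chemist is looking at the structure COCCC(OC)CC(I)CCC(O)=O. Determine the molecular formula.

Walk through each heavy atom and fill implicit hydrogens from standard valence (C 4, N 3, O 2, S 2, halogen 1):
  atom 1: C, bond orders sum to 1 (valence 4) → 3 H
  atom 2: O, bond orders sum to 2 (valence 2) → 0 H
  atom 3: C, bond orders sum to 2 (valence 4) → 2 H
  atom 4: C, bond orders sum to 2 (valence 4) → 2 H
  atom 5: C, bond orders sum to 3 (valence 4) → 1 H
  atom 6: O, bond orders sum to 2 (valence 2) → 0 H
  atom 7: C, bond orders sum to 1 (valence 4) → 3 H
  atom 8: C, bond orders sum to 2 (valence 4) → 2 H
  atom 9: C, bond orders sum to 3 (valence 4) → 1 H
  atom 10: I (halogen, monovalent) → 0 H
  atom 11: C, bond orders sum to 2 (valence 4) → 2 H
  atom 12: C, bond orders sum to 2 (valence 4) → 2 H
  atom 13: C, bond orders sum to 4 (valence 4) → 0 H
  atom 14: O, bond orders sum to 1 (valence 2) → 1 H
  atom 15: O, bond orders sum to 2 (valence 2) → 0 H
Totals → C:10, H:19, I:1, O:4.
In Hill order: C10H19IO4.

C10H19IO4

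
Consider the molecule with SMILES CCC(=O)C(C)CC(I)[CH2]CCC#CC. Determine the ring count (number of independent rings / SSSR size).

0

In SMILES, each pair of matching ring-closure digits denotes one ring-closing bond; the number of such bonds equals the number of independent rings.
Ring-closure bonds here: 0.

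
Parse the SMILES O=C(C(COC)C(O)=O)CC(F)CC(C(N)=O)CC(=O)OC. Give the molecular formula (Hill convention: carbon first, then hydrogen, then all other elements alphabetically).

Walk through each heavy atom and fill implicit hydrogens from standard valence (C 4, N 3, O 2, S 2, halogen 1):
  atom 1: O, bond orders sum to 2 (valence 2) → 0 H
  atom 2: C, bond orders sum to 4 (valence 4) → 0 H
  atom 3: C, bond orders sum to 3 (valence 4) → 1 H
  atom 4: C, bond orders sum to 2 (valence 4) → 2 H
  atom 5: O, bond orders sum to 2 (valence 2) → 0 H
  atom 6: C, bond orders sum to 1 (valence 4) → 3 H
  atom 7: C, bond orders sum to 4 (valence 4) → 0 H
  atom 8: O, bond orders sum to 1 (valence 2) → 1 H
  atom 9: O, bond orders sum to 2 (valence 2) → 0 H
  atom 10: C, bond orders sum to 2 (valence 4) → 2 H
  atom 11: C, bond orders sum to 3 (valence 4) → 1 H
  atom 12: F (halogen, monovalent) → 0 H
  atom 13: C, bond orders sum to 2 (valence 4) → 2 H
  atom 14: C, bond orders sum to 3 (valence 4) → 1 H
  atom 15: C, bond orders sum to 4 (valence 4) → 0 H
  atom 16: N, bond orders sum to 1 (valence 3) → 2 H
  atom 17: O, bond orders sum to 2 (valence 2) → 0 H
  atom 18: C, bond orders sum to 2 (valence 4) → 2 H
  atom 19: C, bond orders sum to 4 (valence 4) → 0 H
  atom 20: O, bond orders sum to 2 (valence 2) → 0 H
  atom 21: O, bond orders sum to 2 (valence 2) → 0 H
  atom 22: C, bond orders sum to 1 (valence 4) → 3 H
Totals → C:13, H:20, F:1, N:1, O:7.
In Hill order: C13H20FNO7.

C13H20FNO7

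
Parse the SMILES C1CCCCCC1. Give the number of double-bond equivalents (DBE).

Degree of unsaturation = (number of rings) + (number of π bonds).
Ring closures in the SMILES: 1.
π bonds: none → 0 DoU from unsaturation.
Total DoU = 1 + 0 = 1.

1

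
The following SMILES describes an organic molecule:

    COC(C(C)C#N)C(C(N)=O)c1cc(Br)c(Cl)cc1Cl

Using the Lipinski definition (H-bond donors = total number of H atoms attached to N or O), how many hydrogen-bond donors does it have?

2

Donors: find every N or O and count the H atoms it carries.
  atom 2 (O): bond orders sum to 2 → 0 H
  atom 7 (N): bond orders sum to 3 → 0 H
  atom 10 (N): bond orders sum to 1 → 2 H
  atom 11 (O): bond orders sum to 2 → 0 H
Lipinski HBD = 2.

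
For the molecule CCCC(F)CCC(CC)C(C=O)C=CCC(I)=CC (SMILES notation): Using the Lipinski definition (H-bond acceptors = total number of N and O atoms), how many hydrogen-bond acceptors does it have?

1

N atoms: 0; O atoms: 1.
Lipinski HBA = 0 + 1 = 1.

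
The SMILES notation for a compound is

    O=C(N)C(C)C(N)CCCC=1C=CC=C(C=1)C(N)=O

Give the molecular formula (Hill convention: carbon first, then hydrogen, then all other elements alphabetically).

C14H21N3O2

Walk through each heavy atom and fill implicit hydrogens from standard valence (C 4, N 3, O 2, S 2, halogen 1):
  atom 1: O, bond orders sum to 2 (valence 2) → 0 H
  atom 2: C, bond orders sum to 4 (valence 4) → 0 H
  atom 3: N, bond orders sum to 1 (valence 3) → 2 H
  atom 4: C, bond orders sum to 3 (valence 4) → 1 H
  atom 5: C, bond orders sum to 1 (valence 4) → 3 H
  atom 6: C, bond orders sum to 3 (valence 4) → 1 H
  atom 7: N, bond orders sum to 1 (valence 3) → 2 H
  atom 8: C, bond orders sum to 2 (valence 4) → 2 H
  atom 9: C, bond orders sum to 2 (valence 4) → 2 H
  atom 10: C, bond orders sum to 2 (valence 4) → 2 H
  atom 11: C, bond orders sum to 4 (valence 4) → 0 H
  atom 12: C, bond orders sum to 3 (valence 4) → 1 H
  atom 13: C, bond orders sum to 3 (valence 4) → 1 H
  atom 14: C, bond orders sum to 3 (valence 4) → 1 H
  atom 15: C, bond orders sum to 4 (valence 4) → 0 H
  atom 16: C, bond orders sum to 3 (valence 4) → 1 H
  atom 17: C, bond orders sum to 4 (valence 4) → 0 H
  atom 18: N, bond orders sum to 1 (valence 3) → 2 H
  atom 19: O, bond orders sum to 2 (valence 2) → 0 H
Totals → C:14, H:21, N:3, O:2.
In Hill order: C14H21N3O2.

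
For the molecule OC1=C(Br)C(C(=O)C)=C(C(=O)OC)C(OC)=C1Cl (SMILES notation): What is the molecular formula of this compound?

Walk through each heavy atom and fill implicit hydrogens from standard valence (C 4, N 3, O 2, S 2, halogen 1):
  atom 1: O, bond orders sum to 1 (valence 2) → 1 H
  atom 2: C, bond orders sum to 4 (valence 4) → 0 H
  atom 3: C, bond orders sum to 4 (valence 4) → 0 H
  atom 4: Br (halogen, monovalent) → 0 H
  atom 5: C, bond orders sum to 4 (valence 4) → 0 H
  atom 6: C, bond orders sum to 4 (valence 4) → 0 H
  atom 7: O, bond orders sum to 2 (valence 2) → 0 H
  atom 8: C, bond orders sum to 1 (valence 4) → 3 H
  atom 9: C, bond orders sum to 4 (valence 4) → 0 H
  atom 10: C, bond orders sum to 4 (valence 4) → 0 H
  atom 11: O, bond orders sum to 2 (valence 2) → 0 H
  atom 12: O, bond orders sum to 2 (valence 2) → 0 H
  atom 13: C, bond orders sum to 1 (valence 4) → 3 H
  atom 14: C, bond orders sum to 4 (valence 4) → 0 H
  atom 15: O, bond orders sum to 2 (valence 2) → 0 H
  atom 16: C, bond orders sum to 1 (valence 4) → 3 H
  atom 17: C, bond orders sum to 4 (valence 4) → 0 H
  atom 18: Cl (halogen, monovalent) → 0 H
Totals → C:11, H:10, Br:1, Cl:1, O:5.

C11H10BrClO5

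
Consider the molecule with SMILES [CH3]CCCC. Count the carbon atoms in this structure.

Count every carbon token in the SMILES (each C, including those in ring-closure positions and inside branches).
Carbon count: 5.

5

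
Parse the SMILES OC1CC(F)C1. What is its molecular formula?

Walk through each heavy atom and fill implicit hydrogens from standard valence (C 4, N 3, O 2, S 2, halogen 1):
  atom 1: O, bond orders sum to 1 (valence 2) → 1 H
  atom 2: C, bond orders sum to 3 (valence 4) → 1 H
  atom 3: C, bond orders sum to 2 (valence 4) → 2 H
  atom 4: C, bond orders sum to 3 (valence 4) → 1 H
  atom 5: F (halogen, monovalent) → 0 H
  atom 6: C, bond orders sum to 2 (valence 4) → 2 H
Totals → C:4, H:7, F:1, O:1.
In Hill order: C4H7FO.

C4H7FO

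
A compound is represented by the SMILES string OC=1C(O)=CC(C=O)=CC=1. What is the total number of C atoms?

7

Count every carbon token in the SMILES (each C, including those in ring-closure positions and inside branches).
Carbon count: 7.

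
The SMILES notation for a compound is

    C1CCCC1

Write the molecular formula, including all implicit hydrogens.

C5H10

Walk through each heavy atom and fill implicit hydrogens from standard valence (C 4, N 3, O 2, S 2, halogen 1):
  atom 1: C, bond orders sum to 2 (valence 4) → 2 H
  atom 2: C, bond orders sum to 2 (valence 4) → 2 H
  atom 3: C, bond orders sum to 2 (valence 4) → 2 H
  atom 4: C, bond orders sum to 2 (valence 4) → 2 H
  atom 5: C, bond orders sum to 2 (valence 4) → 2 H
Totals → C:5, H:10.
In Hill order: C5H10.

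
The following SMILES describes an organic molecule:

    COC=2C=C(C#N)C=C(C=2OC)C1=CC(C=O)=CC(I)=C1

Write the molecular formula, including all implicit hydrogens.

Walk through each heavy atom and fill implicit hydrogens from standard valence (C 4, N 3, O 2, S 2, halogen 1):
  atom 1: C, bond orders sum to 1 (valence 4) → 3 H
  atom 2: O, bond orders sum to 2 (valence 2) → 0 H
  atom 3: C, bond orders sum to 4 (valence 4) → 0 H
  atom 4: C, bond orders sum to 3 (valence 4) → 1 H
  atom 5: C, bond orders sum to 4 (valence 4) → 0 H
  atom 6: C, bond orders sum to 4 (valence 4) → 0 H
  atom 7: N, bond orders sum to 3 (valence 3) → 0 H
  atom 8: C, bond orders sum to 3 (valence 4) → 1 H
  atom 9: C, bond orders sum to 4 (valence 4) → 0 H
  atom 10: C, bond orders sum to 4 (valence 4) → 0 H
  atom 11: O, bond orders sum to 2 (valence 2) → 0 H
  atom 12: C, bond orders sum to 1 (valence 4) → 3 H
  atom 13: C, bond orders sum to 4 (valence 4) → 0 H
  atom 14: C, bond orders sum to 3 (valence 4) → 1 H
  atom 15: C, bond orders sum to 4 (valence 4) → 0 H
  atom 16: C, bond orders sum to 3 (valence 4) → 1 H
  atom 17: O, bond orders sum to 2 (valence 2) → 0 H
  atom 18: C, bond orders sum to 3 (valence 4) → 1 H
  atom 19: C, bond orders sum to 4 (valence 4) → 0 H
  atom 20: I (halogen, monovalent) → 0 H
  atom 21: C, bond orders sum to 3 (valence 4) → 1 H
Totals → C:16, H:12, I:1, N:1, O:3.
In Hill order: C16H12INO3.

C16H12INO3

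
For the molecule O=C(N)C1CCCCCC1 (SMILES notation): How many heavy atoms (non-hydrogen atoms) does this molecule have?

Every atom symbol written in the SMILES (organic subset) is one heavy atom; implicit H are not written.
Heavy atoms by element → C:8, N:1, O:1.
Total: 10.

10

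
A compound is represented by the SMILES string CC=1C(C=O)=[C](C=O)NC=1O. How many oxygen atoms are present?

Scan the SMILES for O atoms (remember two-letter symbols like Cl and Br are single atoms).
Oxygen count: 3.

3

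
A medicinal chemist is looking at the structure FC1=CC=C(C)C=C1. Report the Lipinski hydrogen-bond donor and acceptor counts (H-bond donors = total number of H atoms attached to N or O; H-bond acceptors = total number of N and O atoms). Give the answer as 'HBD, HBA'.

Donors: find every N or O and count the H atoms it carries.
  (no N or O atoms present)
Lipinski HBD = 0.
Acceptors: N atoms = 0, O atoms = 0 → HBA = 0.

0, 0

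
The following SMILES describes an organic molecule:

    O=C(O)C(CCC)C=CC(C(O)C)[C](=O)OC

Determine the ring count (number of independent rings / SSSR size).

In SMILES, each pair of matching ring-closure digits denotes one ring-closing bond; the number of such bonds equals the number of independent rings.
Ring-closure bonds here: 0.

0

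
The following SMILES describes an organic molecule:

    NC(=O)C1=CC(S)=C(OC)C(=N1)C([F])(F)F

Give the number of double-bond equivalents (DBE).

Molecular formula: C8H7F3N2O2S.
DoU = (2C + 2 + N − H − X) / 2, where X is the halogen count and O/S are ignored.
    = (2·8 + 2 + 2 − 7 − 3) / 2 = 10 / 2 = 5.

5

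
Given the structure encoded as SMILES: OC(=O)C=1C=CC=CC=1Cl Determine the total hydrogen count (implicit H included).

5

Walk through each heavy atom and fill implicit hydrogens from standard valence (C 4, N 3, O 2, S 2, halogen 1):
  atom 1: O, bond orders sum to 1 (valence 2) → 1 H
  atom 2: C, bond orders sum to 4 (valence 4) → 0 H
  atom 3: O, bond orders sum to 2 (valence 2) → 0 H
  atom 4: C, bond orders sum to 4 (valence 4) → 0 H
  atom 5: C, bond orders sum to 3 (valence 4) → 1 H
  atom 6: C, bond orders sum to 3 (valence 4) → 1 H
  atom 7: C, bond orders sum to 3 (valence 4) → 1 H
  atom 8: C, bond orders sum to 3 (valence 4) → 1 H
  atom 9: C, bond orders sum to 4 (valence 4) → 0 H
  atom 10: Cl (halogen, monovalent) → 0 H
Total hydrogens: 5.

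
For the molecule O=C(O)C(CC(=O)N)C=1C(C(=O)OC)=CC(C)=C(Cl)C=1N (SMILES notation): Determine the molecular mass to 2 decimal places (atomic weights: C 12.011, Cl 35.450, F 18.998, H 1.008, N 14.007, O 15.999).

First, the molecular formula is C13H15ClN2O5 (counting implicit H from valence).
  C: 13 × 12.011 = 156.143
  Cl: 1 × 35.450 = 35.450
  H: 15 × 1.008 = 15.120
  N: 2 × 14.007 = 28.014
  O: 5 × 15.999 = 79.995
Sum: 13×12.011 + 1×35.450 + 15×1.008 + 2×14.007 + 5×15.999 = 314.722 → 314.72 g/mol.

314.72 g/mol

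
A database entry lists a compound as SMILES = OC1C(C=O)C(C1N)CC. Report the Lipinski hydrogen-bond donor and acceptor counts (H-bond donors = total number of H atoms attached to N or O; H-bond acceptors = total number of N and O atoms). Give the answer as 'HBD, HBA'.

Donors: find every N or O and count the H atoms it carries.
  atom 1 (O): bond orders sum to 1 → 1 H
  atom 5 (O): bond orders sum to 2 → 0 H
  atom 8 (N): bond orders sum to 1 → 2 H
Lipinski HBD = 3.
Acceptors: N atoms = 1, O atoms = 2 → HBA = 3.

3, 3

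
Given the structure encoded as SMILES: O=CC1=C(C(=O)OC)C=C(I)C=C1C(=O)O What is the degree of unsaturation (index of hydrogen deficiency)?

7

Degree of unsaturation = (number of rings) + (number of π bonds).
Ring closures in the SMILES: 1.
π bonds: 6 double bonds (each 1 DoU) → 6 DoU from unsaturation.
Total DoU = 1 + 6 = 7.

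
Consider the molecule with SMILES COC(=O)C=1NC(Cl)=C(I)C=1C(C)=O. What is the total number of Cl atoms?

Scan the SMILES for Cl atoms (remember two-letter symbols like Cl and Br are single atoms).
Chlorine count: 1.

1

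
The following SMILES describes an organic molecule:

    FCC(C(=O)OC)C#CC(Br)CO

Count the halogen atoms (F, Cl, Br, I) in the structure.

Halogen atoms appear at heavy-atom positions 1, 11 (1×Br, 1×F).
Other groups present: 1 alkyne, 1 ester, 1 hydroxyl.
Halogen count: 2.

2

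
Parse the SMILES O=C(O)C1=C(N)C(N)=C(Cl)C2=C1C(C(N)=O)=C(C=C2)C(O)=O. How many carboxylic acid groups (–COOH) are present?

2

The carboxylic acid motif appears at heavy-atom positions 2, 20 in the SMILES.
Other groups present: 1 amide, 2 primary amine.
Carboxylic acid count: 2.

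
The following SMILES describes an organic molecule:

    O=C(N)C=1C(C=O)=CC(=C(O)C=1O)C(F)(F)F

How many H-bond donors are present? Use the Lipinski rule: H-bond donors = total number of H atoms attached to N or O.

Donors: find every N or O and count the H atoms it carries.
  atom 1 (O): bond orders sum to 2 → 0 H
  atom 3 (N): bond orders sum to 1 → 2 H
  atom 7 (O): bond orders sum to 2 → 0 H
  atom 11 (O): bond orders sum to 1 → 1 H
  atom 13 (O): bond orders sum to 1 → 1 H
Lipinski HBD = 4.

4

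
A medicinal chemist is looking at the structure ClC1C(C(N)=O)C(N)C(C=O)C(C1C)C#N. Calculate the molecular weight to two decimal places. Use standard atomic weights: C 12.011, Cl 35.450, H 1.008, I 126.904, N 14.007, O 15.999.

First, the molecular formula is C10H14ClN3O2 (counting implicit H from valence).
  C: 10 × 12.011 = 120.110
  Cl: 1 × 35.450 = 35.450
  H: 14 × 1.008 = 14.112
  N: 3 × 14.007 = 42.021
  O: 2 × 15.999 = 31.998
Sum: 10×12.011 + 1×35.450 + 14×1.008 + 3×14.007 + 2×15.999 = 243.691 → 243.69 g/mol.

243.69 g/mol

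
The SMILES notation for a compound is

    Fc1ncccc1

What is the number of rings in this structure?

1

In SMILES, each pair of matching ring-closure digits denotes one ring-closing bond; the number of such bonds equals the number of independent rings.
Ring-closure bonds here: 1.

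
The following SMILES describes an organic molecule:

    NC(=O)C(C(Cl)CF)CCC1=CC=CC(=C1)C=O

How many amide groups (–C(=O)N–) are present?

The amide motif appears at heavy-atom position 2 in the SMILES.
Other groups present: 1 aldehyde.
Amide count: 1.

1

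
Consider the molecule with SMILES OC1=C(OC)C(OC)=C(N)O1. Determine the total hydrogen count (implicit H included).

Walk through each heavy atom and fill implicit hydrogens from standard valence (C 4, N 3, O 2, S 2, halogen 1):
  atom 1: O, bond orders sum to 1 (valence 2) → 1 H
  atom 2: C, bond orders sum to 4 (valence 4) → 0 H
  atom 3: C, bond orders sum to 4 (valence 4) → 0 H
  atom 4: O, bond orders sum to 2 (valence 2) → 0 H
  atom 5: C, bond orders sum to 1 (valence 4) → 3 H
  atom 6: C, bond orders sum to 4 (valence 4) → 0 H
  atom 7: O, bond orders sum to 2 (valence 2) → 0 H
  atom 8: C, bond orders sum to 1 (valence 4) → 3 H
  atom 9: C, bond orders sum to 4 (valence 4) → 0 H
  atom 10: N, bond orders sum to 1 (valence 3) → 2 H
  atom 11: O, bond orders sum to 2 (valence 2) → 0 H
Total hydrogens: 9.

9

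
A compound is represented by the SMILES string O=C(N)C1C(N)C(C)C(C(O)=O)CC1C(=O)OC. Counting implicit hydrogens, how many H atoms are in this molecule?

18

Walk through each heavy atom and fill implicit hydrogens from standard valence (C 4, N 3, O 2, S 2, halogen 1):
  atom 1: O, bond orders sum to 2 (valence 2) → 0 H
  atom 2: C, bond orders sum to 4 (valence 4) → 0 H
  atom 3: N, bond orders sum to 1 (valence 3) → 2 H
  atom 4: C, bond orders sum to 3 (valence 4) → 1 H
  atom 5: C, bond orders sum to 3 (valence 4) → 1 H
  atom 6: N, bond orders sum to 1 (valence 3) → 2 H
  atom 7: C, bond orders sum to 3 (valence 4) → 1 H
  atom 8: C, bond orders sum to 1 (valence 4) → 3 H
  atom 9: C, bond orders sum to 3 (valence 4) → 1 H
  atom 10: C, bond orders sum to 4 (valence 4) → 0 H
  atom 11: O, bond orders sum to 1 (valence 2) → 1 H
  atom 12: O, bond orders sum to 2 (valence 2) → 0 H
  atom 13: C, bond orders sum to 2 (valence 4) → 2 H
  atom 14: C, bond orders sum to 3 (valence 4) → 1 H
  atom 15: C, bond orders sum to 4 (valence 4) → 0 H
  atom 16: O, bond orders sum to 2 (valence 2) → 0 H
  atom 17: O, bond orders sum to 2 (valence 2) → 0 H
  atom 18: C, bond orders sum to 1 (valence 4) → 3 H
Total hydrogens: 18.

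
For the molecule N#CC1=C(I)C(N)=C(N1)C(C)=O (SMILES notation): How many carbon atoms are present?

Count every carbon token in the SMILES (each C, including those in ring-closure positions and inside branches).
Carbon count: 7.

7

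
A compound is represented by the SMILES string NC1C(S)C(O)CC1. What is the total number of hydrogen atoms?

Walk through each heavy atom and fill implicit hydrogens from standard valence (C 4, N 3, O 2, S 2, halogen 1):
  atom 1: N, bond orders sum to 1 (valence 3) → 2 H
  atom 2: C, bond orders sum to 3 (valence 4) → 1 H
  atom 3: C, bond orders sum to 3 (valence 4) → 1 H
  atom 4: S, bond orders sum to 1 (valence 2) → 1 H
  atom 5: C, bond orders sum to 3 (valence 4) → 1 H
  atom 6: O, bond orders sum to 1 (valence 2) → 1 H
  atom 7: C, bond orders sum to 2 (valence 4) → 2 H
  atom 8: C, bond orders sum to 2 (valence 4) → 2 H
Total hydrogens: 11.

11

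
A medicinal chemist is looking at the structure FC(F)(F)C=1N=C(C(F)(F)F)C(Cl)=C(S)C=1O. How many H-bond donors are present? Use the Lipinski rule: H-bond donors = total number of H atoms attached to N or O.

1

Donors: find every N or O and count the H atoms it carries.
  atom 6 (N): bond orders sum to 3 → 0 H
  atom 17 (O): bond orders sum to 1 → 1 H
Lipinski HBD = 1.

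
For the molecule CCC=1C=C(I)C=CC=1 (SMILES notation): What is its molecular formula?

C8H9I

Walk through each heavy atom and fill implicit hydrogens from standard valence (C 4, N 3, O 2, S 2, halogen 1):
  atom 1: C, bond orders sum to 1 (valence 4) → 3 H
  atom 2: C, bond orders sum to 2 (valence 4) → 2 H
  atom 3: C, bond orders sum to 4 (valence 4) → 0 H
  atom 4: C, bond orders sum to 3 (valence 4) → 1 H
  atom 5: C, bond orders sum to 4 (valence 4) → 0 H
  atom 6: I (halogen, monovalent) → 0 H
  atom 7: C, bond orders sum to 3 (valence 4) → 1 H
  atom 8: C, bond orders sum to 3 (valence 4) → 1 H
  atom 9: C, bond orders sum to 3 (valence 4) → 1 H
Totals → C:8, H:9, I:1.
In Hill order: C8H9I.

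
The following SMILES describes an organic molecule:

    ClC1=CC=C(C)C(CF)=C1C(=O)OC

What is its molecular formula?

C10H10ClFO2

Walk through each heavy atom and fill implicit hydrogens from standard valence (C 4, N 3, O 2, S 2, halogen 1):
  atom 1: Cl (halogen, monovalent) → 0 H
  atom 2: C, bond orders sum to 4 (valence 4) → 0 H
  atom 3: C, bond orders sum to 3 (valence 4) → 1 H
  atom 4: C, bond orders sum to 3 (valence 4) → 1 H
  atom 5: C, bond orders sum to 4 (valence 4) → 0 H
  atom 6: C, bond orders sum to 1 (valence 4) → 3 H
  atom 7: C, bond orders sum to 4 (valence 4) → 0 H
  atom 8: C, bond orders sum to 2 (valence 4) → 2 H
  atom 9: F (halogen, monovalent) → 0 H
  atom 10: C, bond orders sum to 4 (valence 4) → 0 H
  atom 11: C, bond orders sum to 4 (valence 4) → 0 H
  atom 12: O, bond orders sum to 2 (valence 2) → 0 H
  atom 13: O, bond orders sum to 2 (valence 2) → 0 H
  atom 14: C, bond orders sum to 1 (valence 4) → 3 H
Totals → C:10, H:10, Cl:1, F:1, O:2.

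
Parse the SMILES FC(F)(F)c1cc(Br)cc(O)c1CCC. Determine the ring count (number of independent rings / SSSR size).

1

In SMILES, each pair of matching ring-closure digits denotes one ring-closing bond; the number of such bonds equals the number of independent rings.
Ring-closure bonds here: 1.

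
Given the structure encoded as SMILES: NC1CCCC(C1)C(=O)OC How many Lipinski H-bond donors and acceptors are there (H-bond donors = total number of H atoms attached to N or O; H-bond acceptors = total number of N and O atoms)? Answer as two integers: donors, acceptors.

2, 3

Donors: find every N or O and count the H atoms it carries.
  atom 1 (N): bond orders sum to 1 → 2 H
  atom 9 (O): bond orders sum to 2 → 0 H
  atom 10 (O): bond orders sum to 2 → 0 H
Lipinski HBD = 2.
Acceptors: N atoms = 1, O atoms = 2 → HBA = 3.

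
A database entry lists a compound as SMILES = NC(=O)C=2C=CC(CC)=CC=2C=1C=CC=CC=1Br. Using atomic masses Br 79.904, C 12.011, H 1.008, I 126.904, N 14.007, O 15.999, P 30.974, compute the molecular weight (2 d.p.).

First, the molecular formula is C15H14BrNO (counting implicit H from valence).
  Br: 1 × 79.904 = 79.904
  C: 15 × 12.011 = 180.165
  H: 14 × 1.008 = 14.112
  N: 1 × 14.007 = 14.007
  O: 1 × 15.999 = 15.999
Sum: 1×79.904 + 15×12.011 + 14×1.008 + 1×14.007 + 1×15.999 = 304.187 → 304.19 g/mol.

304.19 g/mol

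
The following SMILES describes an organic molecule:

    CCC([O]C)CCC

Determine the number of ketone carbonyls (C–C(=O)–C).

0

Scan the SMILES for the ketone motif — none present.
Groups that are present: 1 ether.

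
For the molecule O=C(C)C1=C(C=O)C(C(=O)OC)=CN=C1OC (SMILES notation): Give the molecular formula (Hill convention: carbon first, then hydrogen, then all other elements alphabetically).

Walk through each heavy atom and fill implicit hydrogens from standard valence (C 4, N 3, O 2, S 2, halogen 1):
  atom 1: O, bond orders sum to 2 (valence 2) → 0 H
  atom 2: C, bond orders sum to 4 (valence 4) → 0 H
  atom 3: C, bond orders sum to 1 (valence 4) → 3 H
  atom 4: C, bond orders sum to 4 (valence 4) → 0 H
  atom 5: C, bond orders sum to 4 (valence 4) → 0 H
  atom 6: C, bond orders sum to 3 (valence 4) → 1 H
  atom 7: O, bond orders sum to 2 (valence 2) → 0 H
  atom 8: C, bond orders sum to 4 (valence 4) → 0 H
  atom 9: C, bond orders sum to 4 (valence 4) → 0 H
  atom 10: O, bond orders sum to 2 (valence 2) → 0 H
  atom 11: O, bond orders sum to 2 (valence 2) → 0 H
  atom 12: C, bond orders sum to 1 (valence 4) → 3 H
  atom 13: C, bond orders sum to 3 (valence 4) → 1 H
  atom 14: N, bond orders sum to 3 (valence 3) → 0 H
  atom 15: C, bond orders sum to 4 (valence 4) → 0 H
  atom 16: O, bond orders sum to 2 (valence 2) → 0 H
  atom 17: C, bond orders sum to 1 (valence 4) → 3 H
Totals → C:11, H:11, N:1, O:5.

C11H11NO5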